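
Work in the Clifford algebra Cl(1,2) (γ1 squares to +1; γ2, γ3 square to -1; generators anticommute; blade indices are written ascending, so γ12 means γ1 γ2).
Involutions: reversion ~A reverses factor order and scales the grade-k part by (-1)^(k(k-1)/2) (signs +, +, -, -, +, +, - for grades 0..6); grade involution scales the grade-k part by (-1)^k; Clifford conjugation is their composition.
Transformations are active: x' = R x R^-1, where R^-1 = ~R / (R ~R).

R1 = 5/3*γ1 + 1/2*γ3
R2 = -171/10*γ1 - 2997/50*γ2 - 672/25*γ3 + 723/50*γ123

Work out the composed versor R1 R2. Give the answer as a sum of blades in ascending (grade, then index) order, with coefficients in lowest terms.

Distribute over the terms of R1 (each basis-blade product reordered to ascending indices, repeated generators contracted through their squares):
(5/3*γ1) R2 = -57/2 - 999/10*γ12 - 224/5*γ13 + 241/10*γ23
(1/2*γ3) R2 = 336/25 - 723/100*γ12 + 171/20*γ13 + 2997/100*γ23
Summing the partial products and collecting blades:
Answer: -753/50 - 10713/100*γ12 - 145/4*γ13 + 5407/100*γ23


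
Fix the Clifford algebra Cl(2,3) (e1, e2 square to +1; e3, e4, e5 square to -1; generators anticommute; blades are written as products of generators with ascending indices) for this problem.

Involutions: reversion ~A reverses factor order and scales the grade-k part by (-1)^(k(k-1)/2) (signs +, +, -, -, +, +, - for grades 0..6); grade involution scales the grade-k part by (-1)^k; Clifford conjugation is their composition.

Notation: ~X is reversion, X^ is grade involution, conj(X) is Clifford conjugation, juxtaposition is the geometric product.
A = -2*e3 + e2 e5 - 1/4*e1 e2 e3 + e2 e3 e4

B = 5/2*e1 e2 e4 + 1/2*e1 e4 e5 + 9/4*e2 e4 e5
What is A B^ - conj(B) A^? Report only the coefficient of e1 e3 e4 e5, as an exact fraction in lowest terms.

first term: 9/4*e4 - 5/2*e1 e3 - 5/8*e3 e4 + 9/4*e3 e5 - 1/2*e1 e2 e4 - 5/2*e1 e4 e5 + 5*e1 e2 e3 e4 - 1/2*e1 e2 e3 e5 - 25/16*e1 e3 e4 e5 - 35/8*e2 e3 e4 e5
second term: -9/4*e4 + 5/2*e1 e3 + 5/8*e3 e4 - 9/4*e3 e5 - 1/2*e1 e2 e4 - 5/2*e1 e4 e5 - 5*e1 e2 e3 e4 - 1/2*e1 e2 e3 e5 + 7/16*e1 e3 e4 e5 + 37/8*e2 e3 e4 e5
Answer: -2


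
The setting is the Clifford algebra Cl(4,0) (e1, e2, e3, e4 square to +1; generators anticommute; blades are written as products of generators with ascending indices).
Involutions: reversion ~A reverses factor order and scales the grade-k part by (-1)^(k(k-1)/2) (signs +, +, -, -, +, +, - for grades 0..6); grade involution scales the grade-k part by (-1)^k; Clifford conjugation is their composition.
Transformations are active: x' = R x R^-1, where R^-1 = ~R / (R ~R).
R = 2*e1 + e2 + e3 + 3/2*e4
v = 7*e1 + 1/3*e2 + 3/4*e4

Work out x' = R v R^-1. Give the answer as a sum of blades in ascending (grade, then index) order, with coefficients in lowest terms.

~R = 2*e1 + e2 + e3 + 3/2*e4, and R ~R = 33/4, so R^-1 = ~R / (33/4).
R v = 371/24 - 19/3*e1 e2 - 7*e1 e3 - 9*e1 e4 - 1/3*e2 e3 + 1/4*e2 e4 + 3/4*e3 e4
Answer: 49/99*e1 + 338/99*e2 + 371/99*e3 + 643/132*e4


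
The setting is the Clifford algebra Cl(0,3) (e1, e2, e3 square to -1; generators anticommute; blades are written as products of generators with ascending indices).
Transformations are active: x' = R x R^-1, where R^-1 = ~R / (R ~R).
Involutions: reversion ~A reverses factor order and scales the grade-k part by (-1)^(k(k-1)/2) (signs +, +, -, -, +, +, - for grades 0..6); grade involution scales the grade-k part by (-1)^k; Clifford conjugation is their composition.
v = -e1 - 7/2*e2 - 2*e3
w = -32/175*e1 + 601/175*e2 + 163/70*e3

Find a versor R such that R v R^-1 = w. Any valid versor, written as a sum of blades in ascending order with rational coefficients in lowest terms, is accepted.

Key observation: q(v) = q(w) = -69/4 (sandwiches preserve the norm), so R = v + w = -207/175*e1 - 23/350*e2 + 23/70*e3 works whenever it is invertible — the component of v along it is kept and (v - w)/2 reverses, sending v to w.
Answer: -207/175*e1 - 23/350*e2 + 23/70*e3


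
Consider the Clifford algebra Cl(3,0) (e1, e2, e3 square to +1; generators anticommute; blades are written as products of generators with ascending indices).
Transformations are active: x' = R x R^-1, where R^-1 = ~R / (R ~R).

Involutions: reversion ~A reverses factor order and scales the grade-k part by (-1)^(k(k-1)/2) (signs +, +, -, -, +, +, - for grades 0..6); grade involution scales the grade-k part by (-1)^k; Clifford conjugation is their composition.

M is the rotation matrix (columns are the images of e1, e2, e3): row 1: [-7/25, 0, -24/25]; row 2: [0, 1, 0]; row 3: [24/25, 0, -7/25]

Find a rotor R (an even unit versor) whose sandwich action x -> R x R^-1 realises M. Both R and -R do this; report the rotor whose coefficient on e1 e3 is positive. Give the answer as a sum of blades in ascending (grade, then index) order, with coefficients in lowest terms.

Method: write R = a + b12*e1 e2 + b13*e1 e3 + b23*e2 e3 with a^2 + b12^2 + b13^2 + b23^2 = 1 (so R^-1 = ~R). Expanding the columns R e_j ~R gives tr M = 4a^2 - 1 and, from the antisymmetric part, M21 - M12 = -4a*b12, M13 - M31 = 4a*b13, M32 - M23 = -4a*b23.
Here tr M = 11/25, so a^2 = (1 + tr M)/4 = 9/25 and a = ±3/5. Taking a = 3/5: M21 - M12 = 0, M13 - M31 = -48/25, M32 - M23 = 0, giving b12 = 0, b13 = -4/5, b23 = 0, i.e. R = 3/5 - 4/5*e1 e3.
Its e1 e3 coefficient is negative, so report the other preimage -R.
Answer: -3/5 + 4/5*e1 e3. Uniqueness: Spin(3) -> SO(3) maps R and -R to the same rotation of trace 11/25; fixing the sign of the e1 e3 coefficient removes the ambiguity.


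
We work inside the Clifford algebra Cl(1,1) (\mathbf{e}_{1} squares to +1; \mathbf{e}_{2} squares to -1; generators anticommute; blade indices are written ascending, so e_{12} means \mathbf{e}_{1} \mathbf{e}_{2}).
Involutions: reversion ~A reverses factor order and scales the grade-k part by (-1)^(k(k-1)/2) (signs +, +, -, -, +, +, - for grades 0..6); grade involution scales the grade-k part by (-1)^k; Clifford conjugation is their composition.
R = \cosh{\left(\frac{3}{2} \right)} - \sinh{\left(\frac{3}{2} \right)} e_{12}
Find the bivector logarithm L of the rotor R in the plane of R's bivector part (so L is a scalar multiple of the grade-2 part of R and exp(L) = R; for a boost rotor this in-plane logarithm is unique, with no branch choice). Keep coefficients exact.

The scalar part of R is \cosh{\left(\frac{3}{2} \right)}, so cosh pins the rapidity up to sign — the sign comes from the bivector part; dividing that part by sinh of the rapidity yields the plane, and the in-plane L = rapidity * plane is unique because the two sign choices cancel.
Concretely: cosh(rapidity) = \cosh{\left(\frac{3}{2} \right)} gives rapidity = ±\frac{3}{2}, and since rapidity/sinh(rapidity) is even the sign is immaterial: L = (rapidity/sinh(rapidity)) * <R>_2 = (\frac{3}{2 \sinh{\left(\frac{3}{2} \right)}}) * <R>_2.
Answer: - \frac{3}{2} e_{12}


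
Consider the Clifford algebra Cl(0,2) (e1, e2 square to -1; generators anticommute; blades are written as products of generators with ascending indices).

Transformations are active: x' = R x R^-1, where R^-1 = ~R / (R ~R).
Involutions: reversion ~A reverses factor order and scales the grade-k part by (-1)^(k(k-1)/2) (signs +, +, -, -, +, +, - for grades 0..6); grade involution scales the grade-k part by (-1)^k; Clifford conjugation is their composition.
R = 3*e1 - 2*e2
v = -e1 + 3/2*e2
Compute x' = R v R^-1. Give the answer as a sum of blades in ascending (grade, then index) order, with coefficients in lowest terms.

~R = 3*e1 - 2*e2, and R ~R = -13, so R^-1 = ~R / (-13).
R v = 6 + 5/2*e1 e2
Answer: -23/13*e1 + 9/26*e2


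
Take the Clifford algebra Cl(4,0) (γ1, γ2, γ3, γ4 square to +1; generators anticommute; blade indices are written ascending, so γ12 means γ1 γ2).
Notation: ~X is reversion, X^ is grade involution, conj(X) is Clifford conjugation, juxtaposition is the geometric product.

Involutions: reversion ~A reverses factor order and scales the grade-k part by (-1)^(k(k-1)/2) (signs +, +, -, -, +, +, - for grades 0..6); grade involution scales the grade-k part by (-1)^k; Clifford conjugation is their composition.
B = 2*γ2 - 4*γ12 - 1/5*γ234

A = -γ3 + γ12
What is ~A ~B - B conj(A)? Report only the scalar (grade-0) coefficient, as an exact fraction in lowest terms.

first term: 4 - 2*γ1 + 2*γ23 + 1/5*γ24 - 4*γ123 - 1/5*γ134
second term: -4 + 2*γ1 + 2*γ23 + 1/5*γ24 - 4*γ123 - 1/5*γ134
Answer: 8


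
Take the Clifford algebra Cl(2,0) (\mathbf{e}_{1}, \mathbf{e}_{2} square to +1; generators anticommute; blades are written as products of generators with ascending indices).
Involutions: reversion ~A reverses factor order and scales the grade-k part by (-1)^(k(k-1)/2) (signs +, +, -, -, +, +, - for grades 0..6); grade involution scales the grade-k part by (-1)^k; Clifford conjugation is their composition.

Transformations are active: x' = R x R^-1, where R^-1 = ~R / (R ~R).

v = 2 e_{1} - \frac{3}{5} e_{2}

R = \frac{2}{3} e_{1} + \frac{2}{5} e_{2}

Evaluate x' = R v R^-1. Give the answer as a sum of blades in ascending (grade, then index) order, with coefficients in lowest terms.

~R = \frac{2}{3} e_{1} + \frac{2}{5} e_{2}, and R ~R = \frac{136}{225}, so R^-1 = ~R / (\frac{136}{225}).
R v = \frac{82}{75} - \frac{6}{5} e_{1} e_{2}
Answer: \frac{7}{17} e_{1} + \frac{174}{85} e_{2}


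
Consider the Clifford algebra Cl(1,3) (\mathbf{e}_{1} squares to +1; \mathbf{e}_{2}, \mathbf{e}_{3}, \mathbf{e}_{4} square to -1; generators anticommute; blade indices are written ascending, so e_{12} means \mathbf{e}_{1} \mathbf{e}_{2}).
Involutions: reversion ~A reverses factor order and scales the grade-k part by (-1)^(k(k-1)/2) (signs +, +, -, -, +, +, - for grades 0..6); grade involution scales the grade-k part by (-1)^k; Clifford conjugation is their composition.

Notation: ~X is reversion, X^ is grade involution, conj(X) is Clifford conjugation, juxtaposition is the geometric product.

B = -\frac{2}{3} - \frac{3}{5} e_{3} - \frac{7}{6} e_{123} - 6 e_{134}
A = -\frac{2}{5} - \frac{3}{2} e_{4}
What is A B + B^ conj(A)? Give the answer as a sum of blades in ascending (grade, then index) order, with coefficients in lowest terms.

first term: \frac{4}{15} + \frac{6}{25} e_{3} + e_{4} - 9 e_{13} - \frac{9}{10} e_{34} + \frac{7}{15} e_{123} + \frac{12}{5} e_{134} - \frac{7}{4} e_{1234}
second term: \frac{4}{15} - \frac{6}{25} e_{3} - e_{4} - 9 e_{13} + \frac{9}{10} e_{34} - \frac{7}{15} e_{123} - \frac{12}{5} e_{134} + \frac{7}{4} e_{1234}
Answer: \frac{8}{15} - 18 e_{13}


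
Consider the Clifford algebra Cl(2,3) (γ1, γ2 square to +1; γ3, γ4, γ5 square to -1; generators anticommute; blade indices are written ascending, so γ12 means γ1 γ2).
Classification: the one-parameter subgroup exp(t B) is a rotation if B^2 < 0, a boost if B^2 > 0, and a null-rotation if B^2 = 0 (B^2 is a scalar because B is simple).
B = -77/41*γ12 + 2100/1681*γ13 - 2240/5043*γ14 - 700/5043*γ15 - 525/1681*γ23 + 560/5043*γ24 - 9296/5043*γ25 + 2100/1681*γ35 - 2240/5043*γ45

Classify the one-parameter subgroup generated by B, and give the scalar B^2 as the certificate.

B^2 term by term: the squares give (-77/41)^2*(γ12)^2 + (2100/1681)^2*(γ13)^2 + (-2240/5043)^2*(γ14)^2 + (-700/5043)^2*(γ15)^2 + (-525/1681)^2*(γ23)^2 + (560/5043)^2*(γ24)^2 + (-9296/5043)^2*(γ25)^2 + (2100/1681)^2*(γ35)^2 + (-2240/5043)^2*(γ45)^2 = 5929/1681*(-1) + 4410000/2825761*(+1) + 5017600/25431849*(+1) + 490000/25431849*(+1) + 275625/2825761*(+1) + 313600/25431849*(+1) + 86415616/25431849*(+1) + 4410000/2825761*(-1) + 5017600/25431849*(-1) = 0 (each basis 2-blade squares to minus the product of its generators' squares); cross terms between blades sharing an index anticommute and cancel; the commuting (index-disjoint) pairs give grade-4 terms 2*c*c'*(blade product), which cancel blade by blade — γ1234: -784000/2825761 + 784000/2825761 = 0; γ1235: -323400/68921 + 13014400/2825761 + 245000/2825761 = 0; γ1245: 344960/206763 - 41646080/25431849 - 784000/25431849 = 0; γ1345: -3136000/2825761 + 3136000/2825761 = 0; γ2345: 784000/2825761 - 784000/2825761 = 0 — confirming B is simple. So B^2 = 0.
Answer: null-rotation, certificate B^2 = 0. Certificate logic: 0 is a conjugation-invariant scalar, so its sign fixes rotation versus boost versus null-rotation outright.


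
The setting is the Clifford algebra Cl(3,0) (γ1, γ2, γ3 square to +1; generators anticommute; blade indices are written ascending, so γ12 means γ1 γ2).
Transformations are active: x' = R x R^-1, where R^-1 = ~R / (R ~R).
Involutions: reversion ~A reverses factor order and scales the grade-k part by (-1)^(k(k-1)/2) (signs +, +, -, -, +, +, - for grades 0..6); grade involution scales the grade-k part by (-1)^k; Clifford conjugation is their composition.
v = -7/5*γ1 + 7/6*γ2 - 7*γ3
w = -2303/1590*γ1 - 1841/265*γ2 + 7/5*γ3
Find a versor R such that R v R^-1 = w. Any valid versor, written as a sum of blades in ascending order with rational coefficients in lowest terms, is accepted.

Key observation: q(v) = q(w) = 47089/900 (sandwiches preserve the norm), so R = v + w = -4529/1590*γ1 - 9191/1590*γ2 - 28/5*γ3 works whenever it is invertible — the component of v along it is kept and (v - w)/2 reverses, sending v to w.
Answer: -4529/1590*γ1 - 9191/1590*γ2 - 28/5*γ3


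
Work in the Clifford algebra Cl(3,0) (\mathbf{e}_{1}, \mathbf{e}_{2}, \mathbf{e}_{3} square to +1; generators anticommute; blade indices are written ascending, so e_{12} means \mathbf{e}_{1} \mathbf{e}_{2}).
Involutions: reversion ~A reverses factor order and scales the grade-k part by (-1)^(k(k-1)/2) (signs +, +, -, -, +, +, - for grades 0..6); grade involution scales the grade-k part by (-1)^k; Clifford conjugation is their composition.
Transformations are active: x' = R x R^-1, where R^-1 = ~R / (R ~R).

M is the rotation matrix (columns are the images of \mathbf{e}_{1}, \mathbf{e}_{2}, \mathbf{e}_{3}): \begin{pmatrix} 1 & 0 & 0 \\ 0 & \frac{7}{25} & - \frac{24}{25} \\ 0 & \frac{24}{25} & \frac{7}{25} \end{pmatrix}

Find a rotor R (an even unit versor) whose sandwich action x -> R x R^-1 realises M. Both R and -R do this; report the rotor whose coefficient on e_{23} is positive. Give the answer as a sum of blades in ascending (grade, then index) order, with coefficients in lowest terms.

Method: write R = a + b12*e_{12} + b13*e_{13} + b23*e_{23} with a^2 + b12^2 + b13^2 + b23^2 = 1 (so R^-1 = ~R). Expanding the columns R e_j ~R gives tr M = 4a^2 - 1 and, from the antisymmetric part, M21 - M12 = -4a*b12, M13 - M31 = 4a*b13, M32 - M23 = -4a*b23.
Here tr M = \frac{39}{25}, so a^2 = (1 + tr M)/4 = \frac{16}{25} and a = ±\frac{4}{5}. Taking a = \frac{4}{5}: M21 - M12 = 0, M13 - M31 = 0, M32 - M23 = \frac{48}{25}, giving b12 = 0, b13 = 0, b23 = -\frac{3}{5}, i.e. R = \frac{4}{5} - \frac{3}{5} e_{23}.
Its e_{23} coefficient is negative, so report the other preimage -R.
Answer: -\frac{4}{5} + \frac{3}{5} e_{23}. Why the constraint matters: R and -R act identically through the sandwich — M has trace \frac{39}{25} either way — so only the sign condition on e_{23} picks one of the two preimages.


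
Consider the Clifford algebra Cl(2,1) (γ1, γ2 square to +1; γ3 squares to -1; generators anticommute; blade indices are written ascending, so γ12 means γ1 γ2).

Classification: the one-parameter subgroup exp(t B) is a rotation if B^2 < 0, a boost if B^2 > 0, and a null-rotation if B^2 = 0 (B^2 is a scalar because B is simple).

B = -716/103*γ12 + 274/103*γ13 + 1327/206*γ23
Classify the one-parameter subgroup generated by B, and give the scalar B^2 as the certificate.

B^2 term by term: the squares give (-716/103)^2*(γ12)^2 + (274/103)^2*(γ13)^2 + (1327/206)^2*(γ23)^2 = 512656/10609*(-1) + 75076/10609*(+1) + 1760929/42436*(+1) = 1/4 (each basis 2-blade squares to minus the product of its generators' squares); cross terms between blades sharing an index anticommute and cancel. So B^2 = 1/4.
Answer: boost, certificate B^2 = 1/4. B^2 = 1/4 is basis-independent, so its sign is the whole story.


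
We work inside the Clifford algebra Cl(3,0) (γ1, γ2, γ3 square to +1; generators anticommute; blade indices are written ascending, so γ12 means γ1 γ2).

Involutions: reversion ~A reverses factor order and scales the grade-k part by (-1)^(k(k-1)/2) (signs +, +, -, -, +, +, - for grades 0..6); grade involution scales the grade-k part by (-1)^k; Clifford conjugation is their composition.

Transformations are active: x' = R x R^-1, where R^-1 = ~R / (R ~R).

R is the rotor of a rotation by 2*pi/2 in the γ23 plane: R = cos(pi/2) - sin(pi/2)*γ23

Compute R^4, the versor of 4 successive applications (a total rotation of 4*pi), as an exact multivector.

Rotor phase runs at HALF the rotation angle; powers of one rotor simply add phase, so after 4 steps in γ23 the phase is 4*pi/2 = 2*pi and R^4 = cos(2*pi) - sin(2*pi)*γ23.
cos(2*pi) = 1 and sin(2*pi) = 0, so R^4 = 1. The total rotation 4*pi is 2 full turns, so every vector returns to itself, yet the rotor is +1, back on the identity sheet (an even number of 2*pi turns).
Answer: 1


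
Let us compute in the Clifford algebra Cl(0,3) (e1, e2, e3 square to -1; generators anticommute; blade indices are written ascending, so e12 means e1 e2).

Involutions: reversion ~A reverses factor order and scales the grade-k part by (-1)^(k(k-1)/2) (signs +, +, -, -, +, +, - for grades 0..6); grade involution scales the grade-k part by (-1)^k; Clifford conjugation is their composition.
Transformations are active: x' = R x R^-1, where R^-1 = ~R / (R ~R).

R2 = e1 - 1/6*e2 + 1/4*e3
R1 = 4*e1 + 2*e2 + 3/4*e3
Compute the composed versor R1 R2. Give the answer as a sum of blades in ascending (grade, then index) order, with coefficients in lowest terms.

Distribute over the terms of R1 (each basis-blade product reordered to ascending indices, repeated generators contracted through their squares):
(4*e1) R2 = -4 - 2/3*e12 + e13
(2*e2) R2 = 1/3 - 2*e12 + 1/2*e23
(3/4*e3) R2 = -3/16 - 3/4*e13 + 1/8*e23
Summing the partial products and collecting blades:
Answer: -185/48 - 8/3*e12 + 1/4*e13 + 5/8*e23


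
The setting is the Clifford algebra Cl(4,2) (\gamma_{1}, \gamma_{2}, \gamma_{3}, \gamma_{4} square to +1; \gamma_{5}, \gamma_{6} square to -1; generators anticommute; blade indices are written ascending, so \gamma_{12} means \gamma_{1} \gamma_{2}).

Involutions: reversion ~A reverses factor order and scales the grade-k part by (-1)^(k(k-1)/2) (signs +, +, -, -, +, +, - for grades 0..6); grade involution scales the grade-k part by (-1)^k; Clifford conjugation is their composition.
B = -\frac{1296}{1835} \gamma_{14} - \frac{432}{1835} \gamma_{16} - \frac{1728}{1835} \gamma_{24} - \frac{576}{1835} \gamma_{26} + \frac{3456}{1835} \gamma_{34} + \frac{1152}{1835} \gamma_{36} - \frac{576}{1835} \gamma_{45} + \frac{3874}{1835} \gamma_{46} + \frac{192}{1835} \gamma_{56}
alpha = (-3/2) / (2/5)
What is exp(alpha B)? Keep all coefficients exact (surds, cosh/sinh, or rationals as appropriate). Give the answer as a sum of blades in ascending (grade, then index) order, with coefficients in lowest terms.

B^2 term by term: the squares give (-\frac{1296}{1835})^2*(\gamma_{14})^2 + (-\frac{432}{1835})^2*(\gamma_{16})^2 + (-\frac{1728}{1835})^2*(\gamma_{24})^2 + (-\frac{576}{1835})^2*(\gamma_{26})^2 + (\frac{3456}{1835})^2*(\gamma_{34})^2 + (\frac{1152}{1835})^2*(\gamma_{36})^2 + (-\frac{576}{1835})^2*(\gamma_{45})^2 + (\frac{3874}{1835})^2*(\gamma_{46})^2 + (\frac{192}{1835})^2*(\gamma_{56})^2 = \frac{1679616}{3367225}*(-1) + \frac{186624}{3367225}*(+1) + \frac{2985984}{3367225}*(-1) + \frac{331776}{3367225}*(+1) + \frac{11943936}{3367225}*(-1) + \frac{1327104}{3367225}*(+1) + \frac{331776}{3367225}*(+1) + \frac{15007876}{3367225}*(+1) + \frac{36864}{3367225}*(-1) = \frac{4}{25} (each basis 2-blade squares to minus the product of its generators' squares); cross terms between blades sharing an index anticommute and cancel; the commuting (index-disjoint) pairs give grade-4 terms 2*c*c'*(blade product), which cancel blade by blade — \gamma_{1246}: -\frac{1492992}{3367225} + \frac{1492992}{3367225} = 0; \gamma_{1346}: \frac{2985984}{3367225} - \frac{2985984}{3367225} = 0; \gamma_{1456}: -\frac{497664}{3367225} + \frac{497664}{3367225} = 0; \gamma_{2346}: \frac{3981312}{3367225} - \frac{3981312}{3367225} = 0; \gamma_{2456}: -\frac{663552}{3367225} + \frac{663552}{3367225} = 0; \gamma_{3456}: \frac{1327104}{3367225} - \frac{1327104}{3367225} = 0 — confirming B is simple. So B^2 = \frac{4}{25}.
B^2 = \frac{4}{25} — the series telescopes hyperbolically here: l = \frac{2}{5}, alpha*l = - \frac{3}{2}, so exp(alpha B) = cosh(- \frac{3}{2}) + (sinh(- \frac{3}{2})/(\frac{2}{5}))*B = \cosh{\left(\frac{3}{2} \right)} + (- \frac{5 \sinh{\left(\frac{3}{2} \right)}}{2})*B.
Answer: \cosh{\left(\frac{3}{2} \right)} + \frac{648 \sinh{\left(\frac{3}{2} \right)}}{367} \gamma_{14} + \frac{216 \sinh{\left(\frac{3}{2} \right)}}{367} \gamma_{16} + \frac{864 \sinh{\left(\frac{3}{2} \right)}}{367} \gamma_{24} + \frac{288 \sinh{\left(\frac{3}{2} \right)}}{367} \gamma_{26} - \frac{1728 \sinh{\left(\frac{3}{2} \right)}}{367} \gamma_{34} - \frac{576 \sinh{\left(\frac{3}{2} \right)}}{367} \gamma_{36} + \frac{288 \sinh{\left(\frac{3}{2} \right)}}{367} \gamma_{45} - \frac{1937 \sinh{\left(\frac{3}{2} \right)}}{367} \gamma_{46} - \frac{96 \sinh{\left(\frac{3}{2} \right)}}{367} \gamma_{56}


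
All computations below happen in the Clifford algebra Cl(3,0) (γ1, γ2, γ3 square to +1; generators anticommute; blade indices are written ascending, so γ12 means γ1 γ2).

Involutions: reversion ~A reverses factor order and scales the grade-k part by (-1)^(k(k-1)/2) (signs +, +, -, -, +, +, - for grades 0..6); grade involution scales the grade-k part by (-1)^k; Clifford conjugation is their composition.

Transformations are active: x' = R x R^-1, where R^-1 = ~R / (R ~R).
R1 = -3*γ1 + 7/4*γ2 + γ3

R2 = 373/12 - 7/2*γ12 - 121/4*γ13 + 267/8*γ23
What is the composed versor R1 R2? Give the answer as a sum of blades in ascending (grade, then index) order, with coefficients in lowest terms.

Distribute over the terms of R1 (each basis-blade product reordered to ascending indices, repeated generators contracted through their squares):
(-3*γ1) R2 = -373/4*γ1 + 21/2*γ2 + 363/4*γ3 - 801/8*γ123
(7/4*γ2) R2 = 49/8*γ1 + 2611/48*γ2 + 1869/32*γ3 + 847/16*γ123
(γ3) R2 = 121/4*γ1 - 267/8*γ2 + 373/12*γ3 - 7/2*γ123
Summing the partial products and collecting blades:
Answer: -455/8*γ1 + 1513/48*γ2 + 17303/96*γ3 - 811/16*γ123


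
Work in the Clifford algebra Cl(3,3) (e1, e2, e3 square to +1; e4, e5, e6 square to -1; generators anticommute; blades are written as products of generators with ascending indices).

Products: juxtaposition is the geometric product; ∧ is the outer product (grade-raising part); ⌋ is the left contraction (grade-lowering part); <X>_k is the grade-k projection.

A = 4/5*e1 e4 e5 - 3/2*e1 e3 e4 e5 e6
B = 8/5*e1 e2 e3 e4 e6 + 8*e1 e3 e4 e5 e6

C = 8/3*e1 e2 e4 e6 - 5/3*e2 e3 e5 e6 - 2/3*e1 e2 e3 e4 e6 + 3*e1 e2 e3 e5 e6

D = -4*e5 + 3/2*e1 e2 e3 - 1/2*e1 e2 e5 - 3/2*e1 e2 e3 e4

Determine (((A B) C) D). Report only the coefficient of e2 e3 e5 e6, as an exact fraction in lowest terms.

step 1: 12 + 12/5*e2 e5 - 32/5*e3 e6 + 32/25*e2 e3 e5 e6
step 2: -32/15 + 96/25*e1 - 32/3*e2 e5 + 4*e3 e6 - 64/15*e1 e2 e4 + 96/5*e1 e2 e5 - 36/5*e1 e3 e6 - 64/75*e1 e4 e5 - 256/15*e1 e2 e3 e4 + 32*e1 e2 e4 e6 + 256/75*e1 e3 e4 e5 + 32/5*e1 e4 e5 e6 - 20*e2 e3 e5 e6 - 8*e1 e2 e3 e4 e6 + 36*e1 e2 e3 e5 e6 + 8/5*e1 e3 e4 e5 e6
step 3: -176/5 + 16/3*e1 - 128/3*e2 - 32/5*e3 - 128/5*e4 + 128/15*e5 - 12*e6 + 384/5*e1 e2 - 256/75*e1 e4 - 384/25*e1 e5 + 144/25*e2 e3 - 32/75*e2 e4 - 176/25*e2 e5 + 54/5*e2 e6 - 32/5*e3 e4 + 144/5*e3 e5 + 66*e3 e6 - 32/15*e4 e5 + 12*e4 e6 - 54*e5 e6 - 16/5*e1 e2 e3 + 16/15*e1 e2 e5 - 6*e1 e2 e6 + 1024/75*e1 e3 e4 - 16*e1 e3 e5 - 10*e1 e3 e6 - 128/5*e1 e4 e6 + 30*e1 e5 e6 - 304/75*e2 e3 e4 + 32/25*e2 e3 e5 + 80*e2 e3 e6 + 128/25*e2 e4 e5 + 38/5*e2 e4 e6 - 12/5*e2 e5 e6 + 304/15*e3 e4 e5 - 48*e3 e4 e6 + 16*e3 e5 e6 + 38*e4 e5 e6 + 16/5*e1 e2 e3 e4 - 144*e1 e2 e3 e6 + 256/15*e1 e2 e4 e5 - 6*e1 e2 e4 e6 - 16*e1 e3 e4 e5 - 32/5*e1 e3 e4 e6 - 144/5*e1 e3 e5 e6 - 30*e1 e4 e5 e6 - 32/25*e2 e3 e4 e5 - 4/5*e2 e3 e4 e6 - 66/5*e2 e3 e5 e6 - 12/5*e2 e4 e5 e6 + 4*e3 e4 e5 e6 + 1024/15*e1 e2 e3 e4 e5 + 2*e1 e2 e3 e5 e6 + 128*e1 e2 e4 e5 e6 - 48/5*e2 e3 e4 e5 e6 - 32*e1 e2 e3 e4 e5 e6
Answer: -66/5


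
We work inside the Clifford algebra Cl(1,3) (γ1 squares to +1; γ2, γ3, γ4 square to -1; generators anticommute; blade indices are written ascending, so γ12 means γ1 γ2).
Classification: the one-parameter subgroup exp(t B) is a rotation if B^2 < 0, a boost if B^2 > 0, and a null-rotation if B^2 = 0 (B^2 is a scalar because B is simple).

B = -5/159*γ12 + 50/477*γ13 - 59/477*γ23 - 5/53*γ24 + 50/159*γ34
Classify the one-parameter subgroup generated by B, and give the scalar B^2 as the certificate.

B^2 term by term: the squares give (-5/159)^2*(γ12)^2 + (50/477)^2*(γ13)^2 + (-59/477)^2*(γ23)^2 + (-5/53)^2*(γ24)^2 + (50/159)^2*(γ34)^2 = 25/25281*(+1) + 2500/227529*(+1) + 3481/227529*(-1) + 25/2809*(-1) + 2500/25281*(-1) = -1/9 (each basis 2-blade squares to minus the product of its generators' squares); cross terms between blades sharing an index anticommute and cancel; the commuting (index-disjoint) pairs give grade-4 terms 2*c*c'*(blade product), which cancel blade by blade — γ1234: -500/25281 + 500/25281 = 0 — confirming B is simple. So B^2 = -1/9.
Answer: rotation, certificate B^2 = -1/9. No conjugation can change B^2 = -1/9; the sign gives the class.


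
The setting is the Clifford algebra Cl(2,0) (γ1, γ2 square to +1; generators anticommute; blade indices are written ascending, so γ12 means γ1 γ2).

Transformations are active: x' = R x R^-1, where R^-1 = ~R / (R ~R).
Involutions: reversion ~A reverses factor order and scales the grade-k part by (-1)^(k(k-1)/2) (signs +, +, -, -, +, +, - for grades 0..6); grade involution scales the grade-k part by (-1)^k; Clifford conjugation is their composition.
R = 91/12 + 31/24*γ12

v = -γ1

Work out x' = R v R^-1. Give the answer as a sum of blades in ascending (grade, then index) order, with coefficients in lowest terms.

~R = 91/12 - 31/24*γ12, and R ~R = 34085/576, so R^-1 = ~R / (34085/576).
R v = -91/12*γ1 + 31/24*γ2
Answer: -32163/34085*γ1 + 11284/34085*γ2


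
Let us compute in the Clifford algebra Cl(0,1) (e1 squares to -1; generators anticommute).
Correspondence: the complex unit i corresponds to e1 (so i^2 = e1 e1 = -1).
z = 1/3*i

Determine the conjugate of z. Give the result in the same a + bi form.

In blades: z = 1/3*e1.
Conjugation here is Clifford conjugation: the scalar is fixed and the grade-1 and grade-2 blades all flip sign, giving -1/3*e1; translating back:
Answer: -1/3*i


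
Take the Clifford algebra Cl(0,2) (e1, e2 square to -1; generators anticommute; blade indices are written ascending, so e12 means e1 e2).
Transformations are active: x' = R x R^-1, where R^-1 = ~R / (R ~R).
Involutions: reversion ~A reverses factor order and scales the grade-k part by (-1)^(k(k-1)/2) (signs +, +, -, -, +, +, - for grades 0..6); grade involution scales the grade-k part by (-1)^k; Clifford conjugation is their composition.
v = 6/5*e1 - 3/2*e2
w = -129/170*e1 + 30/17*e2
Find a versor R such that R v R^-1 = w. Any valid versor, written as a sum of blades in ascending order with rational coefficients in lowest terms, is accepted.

Here q(v) = q(w) = -369/100; the classical choice R = v + w = 15/34*e1 + 9/34*e2 then realises v -> w under the sandwich.
Answer: 15/34*e1 + 9/34*e2


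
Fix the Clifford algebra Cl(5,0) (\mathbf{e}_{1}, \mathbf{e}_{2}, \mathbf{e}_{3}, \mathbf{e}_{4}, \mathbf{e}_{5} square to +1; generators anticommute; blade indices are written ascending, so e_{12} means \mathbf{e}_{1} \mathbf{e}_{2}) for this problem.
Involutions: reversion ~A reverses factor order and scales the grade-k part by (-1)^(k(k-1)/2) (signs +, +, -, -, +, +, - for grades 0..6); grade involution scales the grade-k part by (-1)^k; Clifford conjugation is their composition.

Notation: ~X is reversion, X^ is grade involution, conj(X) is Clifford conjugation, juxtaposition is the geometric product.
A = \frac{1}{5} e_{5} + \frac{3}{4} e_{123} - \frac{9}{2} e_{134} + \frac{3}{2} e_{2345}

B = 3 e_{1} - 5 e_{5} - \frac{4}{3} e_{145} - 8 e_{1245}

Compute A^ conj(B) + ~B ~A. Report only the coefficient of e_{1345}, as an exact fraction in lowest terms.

first term: -1 - 12 e_{13} + \frac{4}{15} e_{14} - \frac{3}{5} e_{15} + \frac{9}{4} e_{23} - \frac{27}{2} e_{34} - 6 e_{35} + 2 e_{123} - \frac{8}{5} e_{124} + \frac{15}{2} e_{234} - 36 e_{235} - 6 e_{345} - \frac{15}{4} e_{1235} + \frac{45}{2} e_{1345} + e_{2345} - \frac{9}{2} e_{12345}
second term: -1 + 12 e_{13} + \frac{4}{15} e_{14} + \frac{3}{5} e_{15} - \frac{9}{4} e_{23} + \frac{27}{2} e_{34} - 6 e_{35} - 2 e_{123} - \frac{8}{5} e_{124} + \frac{15}{2} e_{234} - 36 e_{235} - 6 e_{345} - \frac{15}{4} e_{1235} + \frac{45}{2} e_{1345} - e_{2345} + \frac{9}{2} e_{12345}
Answer: 45


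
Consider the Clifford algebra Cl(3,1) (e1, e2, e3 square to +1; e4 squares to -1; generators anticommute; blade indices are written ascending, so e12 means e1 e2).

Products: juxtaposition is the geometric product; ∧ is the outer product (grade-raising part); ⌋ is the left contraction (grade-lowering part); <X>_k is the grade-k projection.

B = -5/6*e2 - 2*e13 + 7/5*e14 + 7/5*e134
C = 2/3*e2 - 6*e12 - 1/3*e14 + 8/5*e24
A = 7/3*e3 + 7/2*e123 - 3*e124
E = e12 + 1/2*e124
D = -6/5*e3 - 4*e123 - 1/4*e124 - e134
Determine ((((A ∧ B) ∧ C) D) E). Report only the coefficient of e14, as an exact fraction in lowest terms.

step 1: 35/18*e23 - 49/15*e134
step 2: -763/270*e1234
step 3: -763/270*e2 + 763/1080*e3 + 1526/135*e4 - 763/225*e124
step 4: -763/450 + 763/270*e1 + 763/225*e4 - 763/135*e12 + 763/540*e14 + 763/1080*e123 + 1526/135*e124 + 763/2160*e1234
Answer: 763/540


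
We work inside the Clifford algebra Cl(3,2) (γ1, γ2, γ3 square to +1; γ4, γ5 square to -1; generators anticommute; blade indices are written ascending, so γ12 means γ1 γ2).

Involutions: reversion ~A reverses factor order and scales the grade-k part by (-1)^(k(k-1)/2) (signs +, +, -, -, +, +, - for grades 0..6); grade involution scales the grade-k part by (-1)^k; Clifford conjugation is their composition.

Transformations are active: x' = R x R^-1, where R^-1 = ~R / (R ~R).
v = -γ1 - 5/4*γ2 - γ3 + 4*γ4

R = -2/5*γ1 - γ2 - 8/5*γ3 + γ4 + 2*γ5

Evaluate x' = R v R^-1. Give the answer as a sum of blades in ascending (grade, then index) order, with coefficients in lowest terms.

~R = -2/5*γ1 - γ2 - 8/5*γ3 + γ4 + 2*γ5, and R ~R = -32/25, so R^-1 = ~R / (-32/25).
R v = -3/4 - 1/2*γ12 - 6/5*γ13 - 3/5*γ14 + 2*γ15 - γ23 - 11/4*γ24 + 5/2*γ25 - 27/5*γ34 + 2*γ35 - 8*γ45
Answer: 17/32*γ1 + 5/64*γ2 - 7/8*γ3 - 181/64*γ4 + 75/32*γ5


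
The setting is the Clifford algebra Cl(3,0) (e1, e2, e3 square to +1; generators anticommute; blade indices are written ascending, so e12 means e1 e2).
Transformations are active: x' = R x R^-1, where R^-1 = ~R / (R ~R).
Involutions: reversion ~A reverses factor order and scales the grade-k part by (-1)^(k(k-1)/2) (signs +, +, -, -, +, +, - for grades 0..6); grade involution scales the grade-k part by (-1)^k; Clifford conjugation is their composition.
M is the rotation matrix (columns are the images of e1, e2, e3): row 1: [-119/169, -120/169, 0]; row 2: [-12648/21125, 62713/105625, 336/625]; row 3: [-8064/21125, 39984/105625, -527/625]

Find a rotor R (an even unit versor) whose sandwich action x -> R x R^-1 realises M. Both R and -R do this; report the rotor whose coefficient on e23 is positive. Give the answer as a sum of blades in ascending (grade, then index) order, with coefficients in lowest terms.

Method: write R = a + b12*e12 + b13*e13 + b23*e23 with a^2 + b12^2 + b13^2 + b23^2 = 1 (so R^-1 = ~R). Expanding the columns R e_j ~R gives tr M = 4a^2 - 1 and, from the antisymmetric part, M21 - M12 = -4a*b12, M13 - M31 = 4a*b13, M32 - M23 = -4a*b23.
Here tr M = -4029/4225, so a^2 = (1 + tr M)/4 = 49/4225 and a = ±7/65. Taking a = 7/65: M21 - M12 = 2352/21125, M13 - M31 = 8064/21125, M32 - M23 = -672/4225, giving b12 = -84/325, b13 = 288/325, b23 = 24/65, i.e. R = 7/65 - 84/325*e12 + 288/325*e13 + 24/65*e23.
Its e23 coefficient is already positive.
Answer: 7/65 - 84/325*e12 + 288/325*e13 + 24/65*e23. Uniqueness: Spin(3) -> SO(3) maps R and -R to the same rotation of trace -4029/4225; fixing the sign of the e23 coefficient removes the ambiguity.


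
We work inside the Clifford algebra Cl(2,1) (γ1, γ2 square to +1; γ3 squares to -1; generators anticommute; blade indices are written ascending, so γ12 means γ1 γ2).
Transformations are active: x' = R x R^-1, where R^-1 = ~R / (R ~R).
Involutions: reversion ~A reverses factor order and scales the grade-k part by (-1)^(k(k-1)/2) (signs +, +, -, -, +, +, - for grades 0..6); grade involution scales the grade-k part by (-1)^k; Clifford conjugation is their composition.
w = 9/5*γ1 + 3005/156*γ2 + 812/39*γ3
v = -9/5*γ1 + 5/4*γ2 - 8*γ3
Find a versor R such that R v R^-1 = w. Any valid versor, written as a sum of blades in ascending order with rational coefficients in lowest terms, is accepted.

R = v + w = 800/39*γ2 + 500/39*γ3 works: the equal norms (-23679/400) guarantee its sandwich swaps v into w.
Answer: 800/39*γ2 + 500/39*γ3


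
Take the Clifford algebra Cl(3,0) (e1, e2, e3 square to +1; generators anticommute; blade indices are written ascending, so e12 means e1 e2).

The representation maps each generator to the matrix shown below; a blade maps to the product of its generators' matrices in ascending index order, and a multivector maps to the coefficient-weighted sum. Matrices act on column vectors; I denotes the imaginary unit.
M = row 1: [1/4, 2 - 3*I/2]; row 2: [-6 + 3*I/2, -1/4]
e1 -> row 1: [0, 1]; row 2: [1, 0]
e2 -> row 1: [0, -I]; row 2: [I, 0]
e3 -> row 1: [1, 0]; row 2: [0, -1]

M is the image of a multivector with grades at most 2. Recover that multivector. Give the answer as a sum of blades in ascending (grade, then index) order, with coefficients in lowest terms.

Method: 1, rho(e1), rho(e2), rho(e3) form a trace-orthogonal basis of the 2x2 complex matrices (tr(X Y) = 2 if X = Y, else 0), so M = m0*1 + m1*rho(e1) + m2*rho(e2) + m3*rho(e3) with m0 = tr(M)/2 = 0, m1 = tr(M rho(e1))/2 = -2, m2 = tr(M rho(e2))/2 = 3/2 + 4*I, m3 = tr(M rho(e3))/2 = 1/4.
Multiplying table entries, the bivector images are rho(e12) = I*rho(e3), rho(e13) = -I*rho(e2), rho(e23) = I*rho(e1); with real blade coefficients the real parts of m0..m3 are the coefficients of 1, e1, e2, e3 and the imaginary parts give the bivectors (e23: Im m1, e13: -Im m2, e12: Im m3).
Answer: -2*e1 + 3/2*e2 + 1/4*e3 - 4*e13


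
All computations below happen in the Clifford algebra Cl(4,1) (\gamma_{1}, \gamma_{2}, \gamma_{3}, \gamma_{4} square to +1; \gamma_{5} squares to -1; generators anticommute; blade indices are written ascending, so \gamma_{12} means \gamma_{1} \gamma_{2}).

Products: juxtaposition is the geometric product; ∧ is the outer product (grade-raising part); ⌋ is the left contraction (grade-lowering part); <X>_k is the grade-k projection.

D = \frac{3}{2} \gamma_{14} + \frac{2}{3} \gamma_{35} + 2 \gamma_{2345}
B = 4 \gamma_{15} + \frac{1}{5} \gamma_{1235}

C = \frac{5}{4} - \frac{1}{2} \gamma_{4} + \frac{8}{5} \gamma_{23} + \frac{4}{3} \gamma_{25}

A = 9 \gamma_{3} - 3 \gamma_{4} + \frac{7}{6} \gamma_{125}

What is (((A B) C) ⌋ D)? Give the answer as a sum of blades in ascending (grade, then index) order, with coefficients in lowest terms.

step 1: -\frac{14}{3} \gamma_{2} - \frac{7}{30} \gamma_{3} + \frac{9}{5} \gamma_{125} - 36 \gamma_{135} + 12 \gamma_{145} + \frac{3}{5} \gamma_{12345}
step 2: \frac{12}{5} \gamma_{1} - \frac{273}{50} \gamma_{2} - \frac{931}{120} \gamma_{3} - \frac{56}{9} \gamma_{5} + 6 \gamma_{15} + \frac{7}{3} \gamma_{24} + \frac{7}{60} \gamma_{34} + 48 \gamma_{123} - 16 \gamma_{124} + \frac{1197}{20} \gamma_{125} + \frac{4}{5} \gamma_{134} - \frac{1053}{25} \gamma_{135} + \frac{351}{25} \gamma_{145} + \frac{14}{45} \gamma_{235} + \frac{3}{10} \gamma_{1235} + \frac{9}{10} \gamma_{1245} - 18 \gamma_{1345} + \frac{399}{20} \gamma_{12345}
step 3: -\frac{112}{27} \gamma_{3} + \frac{134}{45} \gamma_{4} - \frac{931}{180} \gamma_{5} - \frac{7}{30} \gamma_{25} + \frac{14}{3} \gamma_{35} - \frac{112}{9} \gamma_{234} + \frac{931}{60} \gamma_{245} - \frac{273}{25} \gamma_{345}
Answer: -\frac{112}{27} \gamma_{3} + \frac{134}{45} \gamma_{4} - \frac{931}{180} \gamma_{5} - \frac{7}{30} \gamma_{25} + \frac{14}{3} \gamma_{35} - \frac{112}{9} \gamma_{234} + \frac{931}{60} \gamma_{245} - \frac{273}{25} \gamma_{345}


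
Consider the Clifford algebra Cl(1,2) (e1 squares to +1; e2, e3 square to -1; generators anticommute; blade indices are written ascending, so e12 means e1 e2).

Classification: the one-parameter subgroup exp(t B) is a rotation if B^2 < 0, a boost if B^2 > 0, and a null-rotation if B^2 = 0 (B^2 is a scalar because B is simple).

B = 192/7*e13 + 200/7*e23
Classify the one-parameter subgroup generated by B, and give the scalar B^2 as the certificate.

B^2 term by term: the squares give (192/7)^2*(e13)^2 + (200/7)^2*(e23)^2 = 36864/49*(+1) + 40000/49*(-1) = -64 (each basis 2-blade squares to minus the product of its generators' squares); cross terms between blades sharing an index anticommute and cancel. So B^2 = -64.
Answer: rotation, certificate B^2 = -64. Because -64 is invariant under every versor sandwich, the classification follows from its sign alone.


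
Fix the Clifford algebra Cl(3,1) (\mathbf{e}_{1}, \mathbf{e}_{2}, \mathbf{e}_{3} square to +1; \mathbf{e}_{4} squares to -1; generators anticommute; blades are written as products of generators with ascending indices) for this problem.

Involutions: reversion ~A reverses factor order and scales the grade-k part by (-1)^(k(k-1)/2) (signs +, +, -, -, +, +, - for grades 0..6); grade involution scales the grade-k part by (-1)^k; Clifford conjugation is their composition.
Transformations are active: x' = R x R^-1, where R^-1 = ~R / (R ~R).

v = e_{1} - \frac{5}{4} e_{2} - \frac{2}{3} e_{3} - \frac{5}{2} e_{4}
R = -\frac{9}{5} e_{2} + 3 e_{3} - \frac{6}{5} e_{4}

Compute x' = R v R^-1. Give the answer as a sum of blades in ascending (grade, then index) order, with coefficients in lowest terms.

~R = -\frac{9}{5} e_{2} + 3 e_{3} - \frac{6}{5} e_{4}, and R ~R = \frac{54}{5}, so R^-1 = ~R / (\frac{54}{5}).
R v = -\frac{11}{4} + \frac{9}{5} e_{1} e_{2} - 3 e_{1} e_{3} + \frac{6}{5} e_{1} e_{4} + \frac{99}{20} e_{2} e_{3} + 3 e_{2} e_{4} - \frac{83}{10} e_{3} e_{4}
Answer: -e_{1} + \frac{13}{6} e_{2} - \frac{31}{36} e_{3} + \frac{28}{9} e_{4}


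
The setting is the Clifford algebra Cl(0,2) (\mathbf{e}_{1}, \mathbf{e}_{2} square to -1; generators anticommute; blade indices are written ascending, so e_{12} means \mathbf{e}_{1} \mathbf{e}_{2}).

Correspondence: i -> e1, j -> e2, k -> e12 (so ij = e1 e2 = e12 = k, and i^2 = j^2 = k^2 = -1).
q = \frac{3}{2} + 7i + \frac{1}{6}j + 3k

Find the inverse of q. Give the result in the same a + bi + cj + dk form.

In blades: q = \frac{3}{2} + 7 e_{1} + \frac{1}{6} e_{2} + 3 e_{12}.
With qbar = \frac{3}{2} - 7 e_{1} - \frac{1}{6} e_{2} - 3 e_{12} (scalar fixed, mapped units negated), q qbar = \frac{1085}{18} (the sum of squared coefficients), so q^-1 = qbar / (\frac{1085}{18}) = \frac{27}{1085} - \frac{18}{155} e_{1} - \frac{3}{1085} e_{2} - \frac{54}{1085} e_{12}; translating back:
Answer: \frac{27}{1085} - \frac{18}{155}i - \frac{3}{1085}j - \frac{54}{1085}k


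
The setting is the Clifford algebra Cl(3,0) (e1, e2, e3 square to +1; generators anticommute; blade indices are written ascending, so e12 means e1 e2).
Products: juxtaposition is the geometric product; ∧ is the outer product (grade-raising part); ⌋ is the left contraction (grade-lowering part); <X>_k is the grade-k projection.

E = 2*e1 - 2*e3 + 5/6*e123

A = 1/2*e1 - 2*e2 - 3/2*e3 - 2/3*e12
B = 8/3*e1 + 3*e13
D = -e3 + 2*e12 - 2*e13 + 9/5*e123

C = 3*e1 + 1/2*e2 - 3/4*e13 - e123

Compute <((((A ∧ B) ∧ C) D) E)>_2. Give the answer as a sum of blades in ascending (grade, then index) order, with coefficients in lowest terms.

step 1: 16/3*e12 + 4*e13 + 6*e123
step 2: -2*e123
step 3: 18/5 + 4*e2 + 4*e3 + 2*e12
step 4: -8 + 36/5*e1 - 4*e2 - 133/15*e3 - 14/3*e12 - 34/3*e13 - 8*e23 - e123
step 5: -14/3*e12 - 34/3*e13 - 8*e23
Answer: -14/3*e12 - 34/3*e13 - 8*e23
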